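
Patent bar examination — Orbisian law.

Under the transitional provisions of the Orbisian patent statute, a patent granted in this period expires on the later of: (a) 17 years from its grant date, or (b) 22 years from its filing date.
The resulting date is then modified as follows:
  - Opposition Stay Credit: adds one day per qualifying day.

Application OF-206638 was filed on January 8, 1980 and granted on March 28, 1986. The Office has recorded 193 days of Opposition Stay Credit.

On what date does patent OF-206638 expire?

2003-10-07

(a) grant + 17 years → 28 March 2003.
(b) filing + 22 years → 8 January 2002.
Later of the two: 28 March 2003.
Opposition Stay Credit: +193 days → 7 October 2003.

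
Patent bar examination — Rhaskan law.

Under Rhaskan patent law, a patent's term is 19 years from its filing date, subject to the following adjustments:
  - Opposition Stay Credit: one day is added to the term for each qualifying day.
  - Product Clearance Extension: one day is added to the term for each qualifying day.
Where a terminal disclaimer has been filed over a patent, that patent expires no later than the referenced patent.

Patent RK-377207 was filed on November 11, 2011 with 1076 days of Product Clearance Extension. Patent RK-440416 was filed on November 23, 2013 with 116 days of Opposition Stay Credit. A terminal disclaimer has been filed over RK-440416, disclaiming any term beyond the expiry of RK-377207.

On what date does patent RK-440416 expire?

Natural term of RK-440416:
  Base: filing + 19 years → 23 November 2032.
  Opposition Stay Credit: +116 days → 19 March 2033.
Expiry of referenced patent RK-377207:
  Base: filing + 19 years → 11 November 2030.
  Product Clearance Extension: +1076 days → 22 October 2033.
Terminal disclaimer: RK-440416 expires on the earlier of 19 March 2033 and 22 October 2033.

2033-03-19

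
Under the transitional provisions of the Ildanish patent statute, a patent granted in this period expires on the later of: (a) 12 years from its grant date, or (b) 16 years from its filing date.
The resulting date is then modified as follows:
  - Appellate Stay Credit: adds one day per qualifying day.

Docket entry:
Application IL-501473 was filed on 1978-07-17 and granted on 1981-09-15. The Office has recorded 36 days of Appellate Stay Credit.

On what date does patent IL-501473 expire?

(a) grant + 12 years → 15 September 1993.
(b) filing + 16 years → 17 July 1994.
Later of the two: 17 July 1994.
Appellate Stay Credit: +36 days → 22 August 1994.

August 22, 1994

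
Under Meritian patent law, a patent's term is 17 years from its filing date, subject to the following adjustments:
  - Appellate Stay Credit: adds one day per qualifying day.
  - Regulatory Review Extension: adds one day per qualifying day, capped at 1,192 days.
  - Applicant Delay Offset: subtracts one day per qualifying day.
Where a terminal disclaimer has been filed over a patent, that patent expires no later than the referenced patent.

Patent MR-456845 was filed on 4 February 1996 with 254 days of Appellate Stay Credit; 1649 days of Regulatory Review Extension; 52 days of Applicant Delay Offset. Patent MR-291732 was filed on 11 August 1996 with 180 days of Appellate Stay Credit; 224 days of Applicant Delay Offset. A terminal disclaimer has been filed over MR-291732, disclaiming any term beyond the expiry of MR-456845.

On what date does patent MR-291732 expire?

Natural term of MR-291732:
  Base: filing + 17 years → 11 August 2013.
  Appellate Stay Credit: +180 days → 7 February 2014.
  Applicant Delay Offset: −224 days → 28 June 2013.
Expiry of referenced patent MR-456845:
  Base: filing + 17 years → 4 February 2013.
  Appellate Stay Credit: +254 days → 16 October 2013.
  Regulatory Review Extension: 1649 days claimed exceeds the 1192-day cap, so +1192 days → 20 January 2017.
  Applicant Delay Offset: −52 days → 29 November 2016.
Terminal disclaimer: MR-291732 expires on the earlier of 28 June 2013 and 29 November 2016.

June 28, 2013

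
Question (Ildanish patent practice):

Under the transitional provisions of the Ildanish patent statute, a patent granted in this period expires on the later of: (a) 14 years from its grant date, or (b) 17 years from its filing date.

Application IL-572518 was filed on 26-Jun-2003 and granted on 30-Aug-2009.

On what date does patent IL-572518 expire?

(a) grant + 14 years → 30 August 2023.
(b) filing + 17 years → 26 June 2020.
Later of the two: 30 August 2023.

August 30, 2023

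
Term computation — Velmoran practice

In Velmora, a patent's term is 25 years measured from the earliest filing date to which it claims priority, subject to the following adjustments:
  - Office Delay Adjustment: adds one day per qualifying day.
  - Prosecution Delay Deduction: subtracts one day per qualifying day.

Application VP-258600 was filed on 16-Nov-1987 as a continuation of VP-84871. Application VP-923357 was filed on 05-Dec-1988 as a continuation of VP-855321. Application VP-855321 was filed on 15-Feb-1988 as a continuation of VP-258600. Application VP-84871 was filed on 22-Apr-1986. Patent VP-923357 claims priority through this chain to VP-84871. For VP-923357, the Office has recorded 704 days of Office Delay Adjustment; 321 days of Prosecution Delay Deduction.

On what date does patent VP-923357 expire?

Earliest priority filing: 22 April 1986.
Base term: 22 April 1986 + 25 years → 22 April 2011.
Office Delay Adjustment: +704 days → 26 March 2013.
Prosecution Delay Deduction: −321 days → 9 May 2012.

2012-05-09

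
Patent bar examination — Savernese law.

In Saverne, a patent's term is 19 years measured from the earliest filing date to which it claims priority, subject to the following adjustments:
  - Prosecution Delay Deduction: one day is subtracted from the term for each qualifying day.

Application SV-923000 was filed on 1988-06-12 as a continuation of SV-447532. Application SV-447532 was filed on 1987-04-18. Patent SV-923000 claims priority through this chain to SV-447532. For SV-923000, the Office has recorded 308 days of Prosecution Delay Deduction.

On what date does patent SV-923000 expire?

2005-06-14

Earliest priority filing: 18 April 1987.
Base term: 18 April 1987 + 19 years → 18 April 2006.
Prosecution Delay Deduction: −308 days → 14 June 2005.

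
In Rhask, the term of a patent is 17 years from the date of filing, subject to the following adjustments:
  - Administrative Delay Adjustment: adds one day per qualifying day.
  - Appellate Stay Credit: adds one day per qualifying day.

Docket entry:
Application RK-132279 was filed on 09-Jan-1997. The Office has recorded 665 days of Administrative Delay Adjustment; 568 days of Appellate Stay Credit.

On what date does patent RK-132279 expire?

Base term: filing date + 17 years → 9 January 2014.
Administrative Delay Adjustment: +665 days → 5 November 2015.
Appellate Stay Credit: +568 days → 26 May 2017.

2017-05-26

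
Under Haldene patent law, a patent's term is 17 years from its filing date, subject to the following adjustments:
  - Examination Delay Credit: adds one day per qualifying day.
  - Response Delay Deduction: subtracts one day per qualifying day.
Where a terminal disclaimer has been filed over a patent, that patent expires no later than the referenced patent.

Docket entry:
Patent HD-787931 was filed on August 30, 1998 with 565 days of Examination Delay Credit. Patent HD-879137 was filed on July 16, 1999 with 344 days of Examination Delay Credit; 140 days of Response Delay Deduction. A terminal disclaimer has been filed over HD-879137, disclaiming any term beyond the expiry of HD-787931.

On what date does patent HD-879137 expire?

Natural term of HD-879137:
  Base: filing + 17 years → 16 July 2016.
  Examination Delay Credit: +344 days → 25 June 2017.
  Response Delay Deduction: −140 days → 5 February 2017.
Expiry of referenced patent HD-787931:
  Base: filing + 17 years → 30 August 2015.
  Examination Delay Credit: +565 days → 17 March 2017.
Terminal disclaimer: HD-879137 expires on the earlier of 5 February 2017 and 17 March 2017.

February 5, 2017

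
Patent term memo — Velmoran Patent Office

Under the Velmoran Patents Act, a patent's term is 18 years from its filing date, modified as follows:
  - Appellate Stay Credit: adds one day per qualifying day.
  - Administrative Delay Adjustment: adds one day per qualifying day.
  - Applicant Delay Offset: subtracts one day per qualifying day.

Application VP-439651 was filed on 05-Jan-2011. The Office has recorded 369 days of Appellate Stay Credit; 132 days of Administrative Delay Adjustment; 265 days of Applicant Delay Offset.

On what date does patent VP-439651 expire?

Base term: filing date + 18 years → 5 January 2029.
Appellate Stay Credit: +369 days → 9 January 2030.
Administrative Delay Adjustment: +132 days → 21 May 2030.
Applicant Delay Offset: −265 days → 29 August 2029.

August 29, 2029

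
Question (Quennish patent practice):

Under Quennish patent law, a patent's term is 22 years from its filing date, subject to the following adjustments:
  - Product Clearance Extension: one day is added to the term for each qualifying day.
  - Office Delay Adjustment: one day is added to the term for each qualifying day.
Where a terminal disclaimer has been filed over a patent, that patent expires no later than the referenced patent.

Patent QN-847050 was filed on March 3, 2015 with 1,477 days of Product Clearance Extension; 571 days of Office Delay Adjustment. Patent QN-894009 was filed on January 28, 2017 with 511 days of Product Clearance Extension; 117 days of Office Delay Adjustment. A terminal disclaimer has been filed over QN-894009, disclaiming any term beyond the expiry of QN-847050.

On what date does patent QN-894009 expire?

2040-10-17

Natural term of QN-894009:
  Base: filing + 22 years → 28 January 2039.
  Product Clearance Extension: +511 days → 22 June 2040.
  Office Delay Adjustment: +117 days → 17 October 2040.
Expiry of referenced patent QN-847050:
  Base: filing + 22 years → 3 March 2037.
  Product Clearance Extension: +1477 days → 19 March 2041.
  Office Delay Adjustment: +571 days → 11 October 2042.
Terminal disclaimer: QN-894009 expires on the earlier of 17 October 2040 and 11 October 2042.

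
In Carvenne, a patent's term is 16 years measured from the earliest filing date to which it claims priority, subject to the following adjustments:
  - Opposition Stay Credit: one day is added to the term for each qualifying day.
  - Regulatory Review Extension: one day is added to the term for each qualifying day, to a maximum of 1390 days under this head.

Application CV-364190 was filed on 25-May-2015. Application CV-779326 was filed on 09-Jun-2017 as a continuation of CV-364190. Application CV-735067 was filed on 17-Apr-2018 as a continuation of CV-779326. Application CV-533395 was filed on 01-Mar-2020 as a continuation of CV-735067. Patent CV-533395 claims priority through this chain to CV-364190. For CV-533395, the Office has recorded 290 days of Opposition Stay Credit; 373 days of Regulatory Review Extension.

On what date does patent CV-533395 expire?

Earliest priority filing: 25 May 2015.
Base term: 25 May 2015 + 16 years → 25 May 2031.
Opposition Stay Credit: +290 days → 10 March 2032.
Regulatory Review Extension: 373 days (within the 1390-day cap) → +373 days → 18 March 2033.

2033-03-18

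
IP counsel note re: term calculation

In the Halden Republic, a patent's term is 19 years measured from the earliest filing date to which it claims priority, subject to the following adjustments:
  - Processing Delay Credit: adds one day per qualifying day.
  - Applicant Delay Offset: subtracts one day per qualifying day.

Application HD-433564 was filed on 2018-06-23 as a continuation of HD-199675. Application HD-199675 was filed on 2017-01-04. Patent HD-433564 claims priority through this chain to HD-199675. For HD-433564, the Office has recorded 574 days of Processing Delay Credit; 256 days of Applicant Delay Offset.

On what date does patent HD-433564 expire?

2036-11-17

Earliest priority filing: 4 January 2017.
Base term: 4 January 2017 + 19 years → 4 January 2036.
Processing Delay Credit: +574 days → 31 July 2037.
Applicant Delay Offset: −256 days → 17 November 2036.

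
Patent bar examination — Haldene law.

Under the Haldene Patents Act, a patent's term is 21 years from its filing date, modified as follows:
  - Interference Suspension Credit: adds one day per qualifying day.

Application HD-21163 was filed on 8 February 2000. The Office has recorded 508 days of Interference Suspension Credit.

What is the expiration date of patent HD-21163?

Base term: filing date + 21 years → 8 February 2021.
Interference Suspension Credit: +508 days → 1 July 2022.

2022-07-01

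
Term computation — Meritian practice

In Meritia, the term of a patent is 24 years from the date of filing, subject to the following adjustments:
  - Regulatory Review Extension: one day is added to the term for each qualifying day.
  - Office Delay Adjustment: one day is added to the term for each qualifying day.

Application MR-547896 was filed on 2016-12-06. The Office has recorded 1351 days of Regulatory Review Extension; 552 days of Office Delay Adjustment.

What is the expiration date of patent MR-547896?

2046-02-21

Base term: filing date + 24 years → 6 December 2040.
Regulatory Review Extension: +1351 days → 18 August 2044.
Office Delay Adjustment: +552 days → 21 February 2046.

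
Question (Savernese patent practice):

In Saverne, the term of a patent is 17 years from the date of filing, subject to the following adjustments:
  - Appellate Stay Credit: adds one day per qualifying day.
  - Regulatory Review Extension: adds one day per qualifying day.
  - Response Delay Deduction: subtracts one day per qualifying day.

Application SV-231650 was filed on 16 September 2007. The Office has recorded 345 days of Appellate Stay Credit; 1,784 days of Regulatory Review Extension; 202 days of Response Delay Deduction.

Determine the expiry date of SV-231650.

2029-12-26

Base term: filing date + 17 years → 16 September 2024.
Appellate Stay Credit: +345 days → 27 August 2025.
Regulatory Review Extension: +1784 days → 16 July 2030.
Response Delay Deduction: −202 days → 26 December 2029.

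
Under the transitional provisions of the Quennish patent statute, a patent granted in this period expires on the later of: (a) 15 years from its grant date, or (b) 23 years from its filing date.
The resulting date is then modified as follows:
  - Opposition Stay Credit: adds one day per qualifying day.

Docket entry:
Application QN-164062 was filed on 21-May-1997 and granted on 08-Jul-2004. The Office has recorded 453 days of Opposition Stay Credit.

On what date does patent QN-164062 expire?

August 17, 2021

(a) grant + 15 years → 8 July 2019.
(b) filing + 23 years → 21 May 2020.
Later of the two: 21 May 2020.
Opposition Stay Credit: +453 days → 17 August 2021.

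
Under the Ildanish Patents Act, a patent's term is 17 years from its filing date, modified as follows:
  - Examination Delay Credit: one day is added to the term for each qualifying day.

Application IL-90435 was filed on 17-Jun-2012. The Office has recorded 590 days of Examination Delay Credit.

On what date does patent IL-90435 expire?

Base term: filing date + 17 years → 17 June 2029.
Examination Delay Credit: +590 days → 28 January 2031.

2031-01-28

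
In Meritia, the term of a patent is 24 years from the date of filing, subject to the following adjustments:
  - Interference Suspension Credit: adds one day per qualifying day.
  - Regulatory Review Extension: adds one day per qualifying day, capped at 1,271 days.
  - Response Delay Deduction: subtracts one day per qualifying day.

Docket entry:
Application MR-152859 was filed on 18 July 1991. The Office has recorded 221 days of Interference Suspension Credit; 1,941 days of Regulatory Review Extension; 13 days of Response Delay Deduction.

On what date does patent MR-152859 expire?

Base term: filing date + 24 years → 18 July 2015.
Interference Suspension Credit: +221 days → 24 February 2016.
Regulatory Review Extension: 1941 days claimed exceeds the 1271-day cap, so +1271 days → 18 August 2019.
Response Delay Deduction: −13 days → 5 August 2019.

2019-08-05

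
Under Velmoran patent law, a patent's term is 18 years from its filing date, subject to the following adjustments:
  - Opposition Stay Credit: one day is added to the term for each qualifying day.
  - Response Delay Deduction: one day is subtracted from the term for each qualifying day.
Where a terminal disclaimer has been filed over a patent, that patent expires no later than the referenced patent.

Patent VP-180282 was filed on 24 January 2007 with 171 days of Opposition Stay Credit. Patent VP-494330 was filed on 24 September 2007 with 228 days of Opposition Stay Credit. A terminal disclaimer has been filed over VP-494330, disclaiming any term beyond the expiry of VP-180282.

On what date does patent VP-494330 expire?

Natural term of VP-494330:
  Base: filing + 18 years → 24 September 2025.
  Opposition Stay Credit: +228 days → 10 May 2026.
Expiry of referenced patent VP-180282:
  Base: filing + 18 years → 24 January 2025.
  Opposition Stay Credit: +171 days → 14 July 2025.
Terminal disclaimer: VP-494330 expires on the earlier of 10 May 2026 and 14 July 2025.

July 14, 2025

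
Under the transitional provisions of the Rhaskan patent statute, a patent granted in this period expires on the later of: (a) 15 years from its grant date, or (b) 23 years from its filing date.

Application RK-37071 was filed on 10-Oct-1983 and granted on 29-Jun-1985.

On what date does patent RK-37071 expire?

2006-10-10

(a) grant + 15 years → 29 June 2000.
(b) filing + 23 years → 10 October 2006.
Later of the two: 10 October 2006.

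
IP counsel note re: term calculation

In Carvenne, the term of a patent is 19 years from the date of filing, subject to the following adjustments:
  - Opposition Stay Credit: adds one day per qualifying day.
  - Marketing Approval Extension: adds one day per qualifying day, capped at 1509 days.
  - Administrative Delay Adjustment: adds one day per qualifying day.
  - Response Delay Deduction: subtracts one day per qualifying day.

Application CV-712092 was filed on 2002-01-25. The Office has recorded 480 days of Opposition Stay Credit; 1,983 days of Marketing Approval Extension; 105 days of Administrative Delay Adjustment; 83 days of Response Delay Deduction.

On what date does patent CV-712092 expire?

Base term: filing date + 19 years → 25 January 2021.
Opposition Stay Credit: +480 days → 20 May 2022.
Marketing Approval Extension: 1983 days claimed exceeds the 1509-day cap, so +1509 days → 7 July 2026.
Administrative Delay Adjustment: +105 days → 20 October 2026.
Response Delay Deduction: −83 days → 29 July 2026.

July 29, 2026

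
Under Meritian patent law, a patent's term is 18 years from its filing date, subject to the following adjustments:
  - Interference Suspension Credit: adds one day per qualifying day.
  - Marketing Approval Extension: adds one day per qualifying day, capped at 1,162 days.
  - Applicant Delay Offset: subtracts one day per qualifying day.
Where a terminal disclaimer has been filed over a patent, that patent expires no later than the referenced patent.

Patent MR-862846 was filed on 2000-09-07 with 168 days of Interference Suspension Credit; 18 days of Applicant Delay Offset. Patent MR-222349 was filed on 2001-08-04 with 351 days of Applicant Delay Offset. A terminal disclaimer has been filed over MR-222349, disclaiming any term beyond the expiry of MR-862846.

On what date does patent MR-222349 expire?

Natural term of MR-222349:
  Base: filing + 18 years → 4 August 2019.
  Applicant Delay Offset: −351 days → 18 August 2018.
Expiry of referenced patent MR-862846:
  Base: filing + 18 years → 7 September 2018.
  Interference Suspension Credit: +168 days → 22 February 2019.
  Applicant Delay Offset: −18 days → 4 February 2019.
Terminal disclaimer: MR-222349 expires on the earlier of 18 August 2018 and 4 February 2019.

August 18, 2018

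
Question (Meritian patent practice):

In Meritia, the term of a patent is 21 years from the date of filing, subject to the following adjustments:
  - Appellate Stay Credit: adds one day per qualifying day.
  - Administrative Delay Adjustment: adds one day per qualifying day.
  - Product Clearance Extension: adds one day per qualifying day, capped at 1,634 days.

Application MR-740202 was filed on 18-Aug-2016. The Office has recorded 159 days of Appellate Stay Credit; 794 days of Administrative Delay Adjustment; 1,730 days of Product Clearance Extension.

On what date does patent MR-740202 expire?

2044-09-17

Base term: filing date + 21 years → 18 August 2037.
Appellate Stay Credit: +159 days → 24 January 2038.
Administrative Delay Adjustment: +794 days → 28 March 2040.
Product Clearance Extension: 1730 days claimed exceeds the 1634-day cap, so +1634 days → 17 September 2044.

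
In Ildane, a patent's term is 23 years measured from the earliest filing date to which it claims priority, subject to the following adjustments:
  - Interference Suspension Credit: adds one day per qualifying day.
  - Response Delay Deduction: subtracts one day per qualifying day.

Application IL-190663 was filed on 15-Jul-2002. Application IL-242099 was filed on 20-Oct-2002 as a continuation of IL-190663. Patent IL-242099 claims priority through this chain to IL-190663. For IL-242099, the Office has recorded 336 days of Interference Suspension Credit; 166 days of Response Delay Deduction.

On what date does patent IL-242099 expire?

Earliest priority filing: 15 July 2002.
Base term: 15 July 2002 + 23 years → 15 July 2025.
Interference Suspension Credit: +336 days → 16 June 2026.
Response Delay Deduction: −166 days → 1 January 2026.

2026-01-01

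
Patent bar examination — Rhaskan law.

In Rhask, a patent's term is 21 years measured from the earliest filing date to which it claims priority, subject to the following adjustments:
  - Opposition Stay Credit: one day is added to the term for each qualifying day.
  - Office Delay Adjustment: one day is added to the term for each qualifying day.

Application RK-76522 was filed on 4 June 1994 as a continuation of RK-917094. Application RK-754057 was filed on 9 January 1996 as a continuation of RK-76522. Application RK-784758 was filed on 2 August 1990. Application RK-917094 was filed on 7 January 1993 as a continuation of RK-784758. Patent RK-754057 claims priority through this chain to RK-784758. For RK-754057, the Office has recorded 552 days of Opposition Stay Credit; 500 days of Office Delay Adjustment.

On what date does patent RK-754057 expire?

2014-06-19

Earliest priority filing: 2 August 1990.
Base term: 2 August 1990 + 21 years → 2 August 2011.
Opposition Stay Credit: +552 days → 4 February 2013.
Office Delay Adjustment: +500 days → 19 June 2014.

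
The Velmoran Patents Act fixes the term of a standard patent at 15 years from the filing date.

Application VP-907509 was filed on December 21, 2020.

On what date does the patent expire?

Filing date + 15 years → 21 December 2035.

2035-12-21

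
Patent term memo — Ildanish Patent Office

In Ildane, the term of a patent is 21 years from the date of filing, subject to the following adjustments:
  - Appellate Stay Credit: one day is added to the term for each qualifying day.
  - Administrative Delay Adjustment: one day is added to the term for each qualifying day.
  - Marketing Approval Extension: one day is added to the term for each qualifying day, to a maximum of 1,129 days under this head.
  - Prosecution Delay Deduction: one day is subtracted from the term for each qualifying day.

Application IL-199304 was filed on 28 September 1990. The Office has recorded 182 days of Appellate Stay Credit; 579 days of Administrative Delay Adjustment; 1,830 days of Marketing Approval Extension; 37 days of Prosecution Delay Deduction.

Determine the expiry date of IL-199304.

2016-10-24

Base term: filing date + 21 years → 28 September 2011.
Appellate Stay Credit: +182 days → 28 March 2012.
Administrative Delay Adjustment: +579 days → 28 October 2013.
Marketing Approval Extension: 1830 days claimed exceeds the 1129-day cap, so +1129 days → 30 November 2016.
Prosecution Delay Deduction: −37 days → 24 October 2016.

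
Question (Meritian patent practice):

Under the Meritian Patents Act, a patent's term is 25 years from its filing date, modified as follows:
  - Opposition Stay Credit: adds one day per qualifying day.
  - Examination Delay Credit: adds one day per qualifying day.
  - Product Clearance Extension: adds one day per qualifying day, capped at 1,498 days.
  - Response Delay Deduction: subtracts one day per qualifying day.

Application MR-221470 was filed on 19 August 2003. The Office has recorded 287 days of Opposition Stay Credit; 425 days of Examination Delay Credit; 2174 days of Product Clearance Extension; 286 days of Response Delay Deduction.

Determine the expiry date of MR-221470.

Base term: filing date + 25 years → 19 August 2028.
Opposition Stay Credit: +287 days → 2 June 2029.
Examination Delay Credit: +425 days → 1 August 2030.
Product Clearance Extension: 2174 days claimed exceeds the 1498-day cap, so +1498 days → 7 September 2034.
Response Delay Deduction: −286 days → 25 November 2033.

2033-11-25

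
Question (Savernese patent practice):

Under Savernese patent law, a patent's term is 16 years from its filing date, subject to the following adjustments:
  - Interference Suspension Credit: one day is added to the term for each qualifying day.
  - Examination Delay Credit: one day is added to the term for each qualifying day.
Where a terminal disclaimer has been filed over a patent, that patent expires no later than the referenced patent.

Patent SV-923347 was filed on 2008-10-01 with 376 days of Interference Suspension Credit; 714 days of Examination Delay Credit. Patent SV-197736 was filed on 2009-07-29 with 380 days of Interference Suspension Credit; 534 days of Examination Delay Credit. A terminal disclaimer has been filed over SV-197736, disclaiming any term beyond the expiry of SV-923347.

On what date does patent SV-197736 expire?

September 26, 2027

Natural term of SV-197736:
  Base: filing + 16 years → 29 July 2025.
  Interference Suspension Credit: +380 days → 13 August 2026.
  Examination Delay Credit: +534 days → 29 January 2028.
Expiry of referenced patent SV-923347:
  Base: filing + 16 years → 1 October 2024.
  Interference Suspension Credit: +376 days → 12 October 2025.
  Examination Delay Credit: +714 days → 26 September 2027.
Terminal disclaimer: SV-197736 expires on the earlier of 29 January 2028 and 26 September 2027.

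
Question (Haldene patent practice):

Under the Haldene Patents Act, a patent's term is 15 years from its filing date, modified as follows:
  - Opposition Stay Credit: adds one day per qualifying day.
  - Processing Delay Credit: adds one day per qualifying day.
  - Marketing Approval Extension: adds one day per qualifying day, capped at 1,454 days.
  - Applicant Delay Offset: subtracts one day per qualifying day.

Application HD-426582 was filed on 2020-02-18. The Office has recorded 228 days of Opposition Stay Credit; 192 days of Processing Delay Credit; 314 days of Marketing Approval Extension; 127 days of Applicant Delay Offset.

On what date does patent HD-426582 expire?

October 17, 2036

Base term: filing date + 15 years → 18 February 2035.
Opposition Stay Credit: +228 days → 4 October 2035.
Processing Delay Credit: +192 days → 13 April 2036.
Marketing Approval Extension: 314 days (within the 1454-day cap) → +314 days → 21 February 2037.
Applicant Delay Offset: −127 days → 17 October 2036.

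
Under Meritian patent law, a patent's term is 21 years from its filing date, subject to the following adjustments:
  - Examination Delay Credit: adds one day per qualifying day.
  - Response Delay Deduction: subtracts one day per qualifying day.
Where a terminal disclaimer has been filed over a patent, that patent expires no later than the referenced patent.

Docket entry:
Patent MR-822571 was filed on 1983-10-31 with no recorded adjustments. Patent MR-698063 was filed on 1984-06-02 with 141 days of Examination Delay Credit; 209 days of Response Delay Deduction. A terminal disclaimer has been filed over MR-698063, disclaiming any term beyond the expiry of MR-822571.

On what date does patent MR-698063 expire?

Natural term of MR-698063:
  Base: filing + 21 years → 2 June 2005.
  Examination Delay Credit: +141 days → 21 October 2005.
  Response Delay Deduction: −209 days → 26 March 2005.
Expiry of referenced patent MR-822571:
  Base: filing + 21 years → 31 October 2004.
Terminal disclaimer: MR-698063 expires on the earlier of 26 March 2005 and 31 October 2004.

October 31, 2004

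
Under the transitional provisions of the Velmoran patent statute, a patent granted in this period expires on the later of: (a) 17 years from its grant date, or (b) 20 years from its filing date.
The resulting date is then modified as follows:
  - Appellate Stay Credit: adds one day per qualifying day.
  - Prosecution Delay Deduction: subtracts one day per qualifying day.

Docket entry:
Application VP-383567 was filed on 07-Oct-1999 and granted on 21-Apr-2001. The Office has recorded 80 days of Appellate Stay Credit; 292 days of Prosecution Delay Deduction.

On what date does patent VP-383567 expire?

(a) grant + 17 years → 21 April 2018.
(b) filing + 20 years → 7 October 2019.
Later of the two: 7 October 2019.
Appellate Stay Credit: +80 days → 26 December 2019.
Prosecution Delay Deduction: −292 days → 9 March 2019.

2019-03-09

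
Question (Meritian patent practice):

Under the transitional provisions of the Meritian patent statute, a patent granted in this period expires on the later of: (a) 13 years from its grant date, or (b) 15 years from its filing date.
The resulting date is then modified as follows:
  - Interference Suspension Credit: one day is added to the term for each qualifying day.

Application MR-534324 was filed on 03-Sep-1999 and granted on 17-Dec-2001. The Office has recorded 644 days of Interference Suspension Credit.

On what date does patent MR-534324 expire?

September 21, 2016

(a) grant + 13 years → 17 December 2014.
(b) filing + 15 years → 3 September 2014.
Later of the two: 17 December 2014.
Interference Suspension Credit: +644 days → 21 September 2016.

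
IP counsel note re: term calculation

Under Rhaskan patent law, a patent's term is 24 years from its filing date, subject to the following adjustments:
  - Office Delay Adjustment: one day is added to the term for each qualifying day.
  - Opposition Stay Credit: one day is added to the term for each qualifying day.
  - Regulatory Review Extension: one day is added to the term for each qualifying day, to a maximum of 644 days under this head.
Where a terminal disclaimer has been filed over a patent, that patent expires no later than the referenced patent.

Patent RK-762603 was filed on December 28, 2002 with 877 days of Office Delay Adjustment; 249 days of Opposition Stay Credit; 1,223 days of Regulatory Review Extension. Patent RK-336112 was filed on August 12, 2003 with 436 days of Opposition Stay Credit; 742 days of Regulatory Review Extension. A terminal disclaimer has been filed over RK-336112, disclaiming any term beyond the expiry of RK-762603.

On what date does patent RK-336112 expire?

July 27, 2030

Natural term of RK-336112:
  Base: filing + 24 years → 12 August 2027.
  Opposition Stay Credit: +436 days → 21 October 2028.
  Regulatory Review Extension: 742 days claimed exceeds the 644-day cap, so +644 days → 27 July 2030.
Expiry of referenced patent RK-762603:
  Base: filing + 24 years → 28 December 2026.
  Office Delay Adjustment: +877 days → 23 May 2029.
  Opposition Stay Credit: +249 days → 27 January 2030.
  Regulatory Review Extension: 1223 days claimed exceeds the 644-day cap, so +644 days → 2 November 2031.
Terminal disclaimer: RK-336112 expires on the earlier of 27 July 2030 and 2 November 2031.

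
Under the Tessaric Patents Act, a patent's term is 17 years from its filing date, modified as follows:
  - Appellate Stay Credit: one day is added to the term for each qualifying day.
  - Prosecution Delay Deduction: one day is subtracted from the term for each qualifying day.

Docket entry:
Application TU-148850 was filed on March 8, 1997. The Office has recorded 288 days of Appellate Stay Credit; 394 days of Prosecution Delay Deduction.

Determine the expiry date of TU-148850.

2013-11-22

Base term: filing date + 17 years → 8 March 2014.
Appellate Stay Credit: +288 days → 21 December 2014.
Prosecution Delay Deduction: −394 days → 22 November 2013.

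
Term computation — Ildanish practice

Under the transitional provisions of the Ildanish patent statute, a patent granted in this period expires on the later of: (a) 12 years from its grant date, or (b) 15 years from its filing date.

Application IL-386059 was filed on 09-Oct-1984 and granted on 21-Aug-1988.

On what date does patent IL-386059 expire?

2000-08-21

(a) grant + 12 years → 21 August 2000.
(b) filing + 15 years → 9 October 1999.
Later of the two: 21 August 2000.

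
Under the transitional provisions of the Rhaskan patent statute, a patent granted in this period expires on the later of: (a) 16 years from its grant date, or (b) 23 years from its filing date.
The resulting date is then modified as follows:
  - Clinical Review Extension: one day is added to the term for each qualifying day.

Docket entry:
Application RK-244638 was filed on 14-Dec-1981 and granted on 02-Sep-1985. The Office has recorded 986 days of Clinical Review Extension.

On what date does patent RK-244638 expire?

(a) grant + 16 years → 2 September 2001.
(b) filing + 23 years → 14 December 2004.
Later of the two: 14 December 2004.
Clinical Review Extension: +986 days → 27 August 2007.

2007-08-27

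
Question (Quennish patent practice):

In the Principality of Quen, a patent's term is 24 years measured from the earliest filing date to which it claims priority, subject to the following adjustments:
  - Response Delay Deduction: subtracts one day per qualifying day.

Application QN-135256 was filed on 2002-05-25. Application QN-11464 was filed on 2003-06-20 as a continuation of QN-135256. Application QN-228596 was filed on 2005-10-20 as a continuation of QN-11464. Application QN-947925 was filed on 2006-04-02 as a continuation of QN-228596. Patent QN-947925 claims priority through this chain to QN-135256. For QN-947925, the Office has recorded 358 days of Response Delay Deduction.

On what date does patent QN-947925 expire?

2025-06-01

Earliest priority filing: 25 May 2002.
Base term: 25 May 2002 + 24 years → 25 May 2026.
Response Delay Deduction: −358 days → 1 June 2025.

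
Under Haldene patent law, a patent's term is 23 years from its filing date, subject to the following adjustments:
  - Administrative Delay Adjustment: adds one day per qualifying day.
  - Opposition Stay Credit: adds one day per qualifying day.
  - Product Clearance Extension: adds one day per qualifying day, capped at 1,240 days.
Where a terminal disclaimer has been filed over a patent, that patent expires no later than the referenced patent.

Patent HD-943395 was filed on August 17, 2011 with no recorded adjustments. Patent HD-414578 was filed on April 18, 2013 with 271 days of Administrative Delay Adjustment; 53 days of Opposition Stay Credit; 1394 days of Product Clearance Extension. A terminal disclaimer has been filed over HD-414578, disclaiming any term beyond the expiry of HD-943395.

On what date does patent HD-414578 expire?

Natural term of HD-414578:
  Base: filing + 23 years → 18 April 2036.
  Administrative Delay Adjustment: +271 days → 14 January 2037.
  Opposition Stay Credit: +53 days → 8 March 2037.
  Product Clearance Extension: 1394 days claimed exceeds the 1240-day cap, so +1240 days → 30 July 2040.
Expiry of referenced patent HD-943395:
  Base: filing + 23 years → 17 August 2034.
Terminal disclaimer: HD-414578 expires on the earlier of 30 July 2040 and 17 August 2034.

August 17, 2034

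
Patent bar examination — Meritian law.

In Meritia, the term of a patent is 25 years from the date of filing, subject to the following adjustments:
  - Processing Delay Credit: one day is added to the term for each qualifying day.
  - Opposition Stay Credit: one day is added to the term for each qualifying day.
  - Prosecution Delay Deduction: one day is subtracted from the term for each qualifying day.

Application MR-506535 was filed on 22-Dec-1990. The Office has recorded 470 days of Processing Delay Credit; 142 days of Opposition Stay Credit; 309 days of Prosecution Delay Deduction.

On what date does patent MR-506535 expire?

2016-10-20

Base term: filing date + 25 years → 22 December 2015.
Processing Delay Credit: +470 days → 5 April 2017.
Opposition Stay Credit: +142 days → 25 August 2017.
Prosecution Delay Deduction: −309 days → 20 October 2016.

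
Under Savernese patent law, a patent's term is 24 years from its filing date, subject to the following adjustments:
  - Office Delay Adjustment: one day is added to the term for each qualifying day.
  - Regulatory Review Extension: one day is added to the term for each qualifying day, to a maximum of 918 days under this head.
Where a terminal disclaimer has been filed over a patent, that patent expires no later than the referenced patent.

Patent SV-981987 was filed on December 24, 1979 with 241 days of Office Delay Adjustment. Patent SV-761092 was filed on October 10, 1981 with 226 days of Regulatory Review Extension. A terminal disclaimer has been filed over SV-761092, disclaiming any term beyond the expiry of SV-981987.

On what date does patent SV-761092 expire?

August 21, 2004

Natural term of SV-761092:
  Base: filing + 24 years → 10 October 2005.
  Regulatory Review Extension: 226 days (within the 918-day cap) → +226 days → 24 May 2006.
Expiry of referenced patent SV-981987:
  Base: filing + 24 years → 24 December 2003.
  Office Delay Adjustment: +241 days → 21 August 2004.
Terminal disclaimer: SV-761092 expires on the earlier of 24 May 2006 and 21 August 2004.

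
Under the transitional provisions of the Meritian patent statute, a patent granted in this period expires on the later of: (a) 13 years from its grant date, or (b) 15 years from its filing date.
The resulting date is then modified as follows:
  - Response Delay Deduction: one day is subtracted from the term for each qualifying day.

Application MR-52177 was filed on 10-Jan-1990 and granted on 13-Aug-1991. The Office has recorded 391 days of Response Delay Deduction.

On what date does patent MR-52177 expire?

2003-12-16

(a) grant + 13 years → 13 August 2004.
(b) filing + 15 years → 10 January 2005.
Later of the two: 10 January 2005.
Response Delay Deduction: −391 days → 16 December 2003.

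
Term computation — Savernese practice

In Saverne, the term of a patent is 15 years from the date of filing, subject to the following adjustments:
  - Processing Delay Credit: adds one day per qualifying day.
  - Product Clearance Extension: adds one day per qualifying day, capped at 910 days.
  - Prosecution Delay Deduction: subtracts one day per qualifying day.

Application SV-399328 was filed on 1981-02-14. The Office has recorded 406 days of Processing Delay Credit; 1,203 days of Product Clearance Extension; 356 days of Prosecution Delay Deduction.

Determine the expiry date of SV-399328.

1998-10-01

Base term: filing date + 15 years → 14 February 1996.
Processing Delay Credit: +406 days → 26 March 1997.
Product Clearance Extension: 1203 days claimed exceeds the 910-day cap, so +910 days → 22 September 1999.
Prosecution Delay Deduction: −356 days → 1 October 1998.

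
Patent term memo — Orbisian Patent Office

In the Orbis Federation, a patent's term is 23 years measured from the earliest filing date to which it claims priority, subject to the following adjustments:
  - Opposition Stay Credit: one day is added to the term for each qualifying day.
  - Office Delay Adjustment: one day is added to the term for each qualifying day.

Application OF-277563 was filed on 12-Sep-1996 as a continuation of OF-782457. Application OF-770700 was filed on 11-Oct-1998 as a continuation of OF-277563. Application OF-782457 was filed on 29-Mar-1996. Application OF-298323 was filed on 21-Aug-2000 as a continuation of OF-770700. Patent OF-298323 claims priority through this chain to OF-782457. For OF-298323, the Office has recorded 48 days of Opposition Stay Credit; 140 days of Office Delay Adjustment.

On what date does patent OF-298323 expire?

Earliest priority filing: 29 March 1996.
Base term: 29 March 1996 + 23 years → 29 March 2019.
Opposition Stay Credit: +48 days → 16 May 2019.
Office Delay Adjustment: +140 days → 3 October 2019.

2019-10-03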